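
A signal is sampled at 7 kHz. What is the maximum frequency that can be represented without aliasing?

The maximum frequency that can be represented without aliasing
is the Nyquist frequency: f_max = f_s / 2 = 7 kHz / 2 = 7/2 kHz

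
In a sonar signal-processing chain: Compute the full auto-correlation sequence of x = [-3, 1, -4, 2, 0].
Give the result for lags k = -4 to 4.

r_xx[k] = sum_m x[m]*x[m+k], indexed from 0, for k = -4 to 4:
  r_xx[-4] = x[4]*x[0] = 0
  r_xx[-3] = x[3]*x[0] + x[4]*x[1] = -6
  r_xx[-2] = x[2]*x[0] + x[3]*x[1] + x[4]*x[2] = 14
  r_xx[-1] = x[1]*x[0] + x[2]*x[1] + x[3]*x[2] + x[4]*x[3] = -15
  r_xx[0] = x[0]*x[0] + x[1]*x[1] + x[2]*x[2] + x[3]*x[3] + x[4]*x[4] = 30
  r_xx[1] = x[0]*x[1] + x[1]*x[2] + x[2]*x[3] + x[3]*x[4] = -15
  r_xx[2] = x[0]*x[2] + x[1]*x[3] + x[2]*x[4] = 14
  r_xx[3] = x[0]*x[3] + x[1]*x[4] = -6
  r_xx[4] = x[0]*x[4] = 0
r_xx = [0, -6, 14, -15, 30, -15, 14, -6, 0]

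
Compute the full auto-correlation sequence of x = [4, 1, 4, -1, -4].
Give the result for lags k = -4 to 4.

r_xx[k] = sum_m x[m]*x[m+k], indexed from 0, for k = -4 to 4:
  r_xx[-4] = x[4]*x[0] = -16
  r_xx[-3] = x[3]*x[0] + x[4]*x[1] = -8
  r_xx[-2] = x[2]*x[0] + x[3]*x[1] + x[4]*x[2] = -1
  r_xx[-1] = x[1]*x[0] + x[2]*x[1] + x[3]*x[2] + x[4]*x[3] = 8
  r_xx[0] = x[0]*x[0] + x[1]*x[1] + x[2]*x[2] + x[3]*x[3] + x[4]*x[4] = 50
  r_xx[1] = x[0]*x[1] + x[1]*x[2] + x[2]*x[3] + x[3]*x[4] = 8
  r_xx[2] = x[0]*x[2] + x[1]*x[3] + x[2]*x[4] = -1
  r_xx[3] = x[0]*x[3] + x[1]*x[4] = -8
  r_xx[4] = x[0]*x[4] = -16
r_xx = [-16, -8, -1, 8, 50, 8, -1, -8, -16]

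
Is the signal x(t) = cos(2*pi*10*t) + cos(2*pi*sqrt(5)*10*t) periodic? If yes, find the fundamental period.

f1 = 10 Hz, f2 = 10*sqrt(5) Hz
Ratio f2/f1 = sqrt(5), which is irrational.
Since the frequency ratio is irrational, no common period exists.
The signal is not periodic.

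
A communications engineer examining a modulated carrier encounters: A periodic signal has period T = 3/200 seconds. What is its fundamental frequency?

The fundamental frequency is the reciprocal of the period.
f = 1/T = 1/(3/200) = 200/3 Hz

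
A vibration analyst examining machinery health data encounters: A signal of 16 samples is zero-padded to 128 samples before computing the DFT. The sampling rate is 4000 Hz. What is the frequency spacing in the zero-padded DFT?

Original DFT: N = 16, resolution = f_s/N = 4000/16 = 250 Hz
Zero-padded DFT: N = 128, resolution = f_s/N = 4000/128 = 125/4 Hz
Zero-padding interpolates the spectrum (finer frequency grid)
but does NOT improve the true spectral resolution (ability to resolve close frequencies).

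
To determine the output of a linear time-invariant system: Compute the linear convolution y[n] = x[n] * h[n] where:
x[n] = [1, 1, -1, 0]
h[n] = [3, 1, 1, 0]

y[n] = sum_k x[k]*h[n-k]. Output length = len(x) + len(h) - 1 = 4 + 4 - 1 = 7.
y[0] = 1*3 = 3
y[1] = 1*3 + 1*1 = 4
y[2] = -1*3 + 1*1 + 1*1 = -1
y[3] = 0*3 + -1*1 + 1*1 + 1*0 = 0
y[4] = 0*1 + -1*1 + 1*0 = -1
y[5] = 0*1 + -1*0 = 0
y[6] = 0*0 = 0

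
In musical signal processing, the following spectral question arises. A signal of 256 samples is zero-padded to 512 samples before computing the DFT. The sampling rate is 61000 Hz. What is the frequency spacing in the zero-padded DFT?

Original DFT: N = 256, resolution = f_s/N = 61000/256 = 7625/32 Hz
Zero-padded DFT: N = 512, resolution = f_s/N = 61000/512 = 7625/64 Hz
Zero-padding interpolates the spectrum (finer frequency grid)
but does NOT improve the true spectral resolution (ability to resolve close frequencies).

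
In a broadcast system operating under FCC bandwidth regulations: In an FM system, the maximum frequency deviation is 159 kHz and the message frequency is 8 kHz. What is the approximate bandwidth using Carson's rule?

Carson's rule: BW = 2*(delta_f + f_m)
= 2*(159 + 8) kHz = 334 kHz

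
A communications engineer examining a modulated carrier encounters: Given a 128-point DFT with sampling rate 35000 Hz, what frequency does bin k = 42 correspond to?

The frequency of DFT bin k is: f_k = k * f_s / N
f_42 = 42 * 35000 / 128 = 91875/8 Hz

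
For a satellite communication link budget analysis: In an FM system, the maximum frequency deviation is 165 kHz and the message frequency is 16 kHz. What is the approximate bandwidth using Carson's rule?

Carson's rule: BW = 2*(delta_f + f_m)
= 2*(165 + 16) kHz = 362 kHz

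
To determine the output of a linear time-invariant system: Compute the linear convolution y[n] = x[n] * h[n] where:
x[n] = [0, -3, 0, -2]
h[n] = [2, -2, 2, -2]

y[n] = sum_k x[k]*h[n-k]. Output length = len(x) + len(h) - 1 = 4 + 4 - 1 = 7.
y[0] = 0*2 = 0
y[1] = -3*2 + 0*-2 = -6
y[2] = 0*2 + -3*-2 + 0*2 = 6
y[3] = -2*2 + 0*-2 + -3*2 + 0*-2 = -10
y[4] = -2*-2 + 0*2 + -3*-2 = 10
y[5] = -2*2 + 0*-2 = -4
y[6] = -2*-2 = 4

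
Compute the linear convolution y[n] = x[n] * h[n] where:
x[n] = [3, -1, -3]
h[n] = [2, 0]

y[n] = sum_k x[k]*h[n-k]. Output length = len(x) + len(h) - 1 = 3 + 2 - 1 = 4.
y[0] = 3*2 = 6
y[1] = -1*2 + 3*0 = -2
y[2] = -3*2 + -1*0 = -6
y[3] = -3*0 = 0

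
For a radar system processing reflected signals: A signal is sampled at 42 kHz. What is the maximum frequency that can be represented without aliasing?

The maximum frequency that can be represented without aliasing
is the Nyquist frequency: f_max = f_s / 2 = 42 kHz / 2 = 21 kHz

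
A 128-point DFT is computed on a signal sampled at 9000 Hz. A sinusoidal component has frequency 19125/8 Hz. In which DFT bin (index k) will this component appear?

DFT frequency resolution = f_s/N = 9000/128 = 1125/16 Hz
Bin index k = f_signal / resolution = 19125/8 / 1125/16 = 34
The signal frequency 19125/8 Hz falls in DFT bin k = 34.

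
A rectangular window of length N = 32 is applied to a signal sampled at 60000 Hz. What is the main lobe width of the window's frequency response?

For a rectangular window of length N,
the main lobe width in frequency is 2*f_s/N.
= 2*60000/32 = 3750 Hz
This determines the minimum frequency separation for resolving two sinusoids.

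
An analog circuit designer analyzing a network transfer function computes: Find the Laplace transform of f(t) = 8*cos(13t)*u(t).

Standard pair: cos(wt)*u(t) <-> s/(s^2+w^2)
With w = 13: L{8*cos(13t)*u(t)} = 8s/(s^2+169)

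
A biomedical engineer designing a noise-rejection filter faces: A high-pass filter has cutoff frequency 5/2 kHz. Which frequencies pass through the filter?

A high-pass filter passes all frequencies above the cutoff frequency 5/2 kHz and attenuates lower frequencies.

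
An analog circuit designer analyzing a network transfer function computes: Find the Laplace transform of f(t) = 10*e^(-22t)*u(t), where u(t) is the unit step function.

Standard Laplace transform pair:
e^(-at)*u(t) <-> 1/(s+a)
With a = 22: L{10*e^(-22t)*u(t)} = 10/(s+22), ROC: Re(s) > -22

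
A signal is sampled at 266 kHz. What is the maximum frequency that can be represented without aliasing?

The maximum frequency that can be represented without aliasing
is the Nyquist frequency: f_max = f_s / 2 = 266 kHz / 2 = 133 kHz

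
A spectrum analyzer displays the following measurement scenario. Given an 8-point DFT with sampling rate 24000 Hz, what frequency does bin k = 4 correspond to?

The frequency of DFT bin k is: f_k = k * f_s / N
f_4 = 4 * 24000 / 8 = 12000 Hz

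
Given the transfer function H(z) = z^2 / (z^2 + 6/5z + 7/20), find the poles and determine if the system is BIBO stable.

Poles are roots of the denominator: z^2 + 6/5z + 7/20 = 0.
Quadratic formula: z = [-(6/5) +/- sqrt((6/5)^2 - 4*(7/20))] / 2
Discriminant = 36/25 - 7/5 = 1/25; sqrt = 1/5.
z = (-6/5 +/- 1/5) / 2 => z = -1/2 or z = -7/10.
|p1| = 1/2, |p2| = 7/10.
For BIBO stability, all poles must lie inside the unit circle (|p| < 1).
System is STABLE since both |p| < 1.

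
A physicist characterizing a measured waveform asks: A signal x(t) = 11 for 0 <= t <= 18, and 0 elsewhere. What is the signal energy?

Energy = integral of |x(t)|^2 dt over the signal duration
= 11^2 * 18 = 121 * 18 = 2178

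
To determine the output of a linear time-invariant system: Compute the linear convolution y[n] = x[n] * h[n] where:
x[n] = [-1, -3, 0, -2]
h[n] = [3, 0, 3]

y[n] = sum_k x[k]*h[n-k]. Output length = len(x) + len(h) - 1 = 4 + 3 - 1 = 6.
y[0] = -1*3 = -3
y[1] = -3*3 + -1*0 = -9
y[2] = 0*3 + -3*0 + -1*3 = -3
y[3] = -2*3 + 0*0 + -3*3 = -15
y[4] = -2*0 + 0*3 = 0
y[5] = -2*3 = -6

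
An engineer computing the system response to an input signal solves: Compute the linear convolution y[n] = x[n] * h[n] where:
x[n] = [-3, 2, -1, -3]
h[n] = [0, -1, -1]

y[n] = sum_k x[k]*h[n-k]. Output length = len(x) + len(h) - 1 = 4 + 3 - 1 = 6.
y[0] = -3*0 = 0
y[1] = 2*0 + -3*-1 = 3
y[2] = -1*0 + 2*-1 + -3*-1 = 1
y[3] = -3*0 + -1*-1 + 2*-1 = -1
y[4] = -3*-1 + -1*-1 = 4
y[5] = -3*-1 = 3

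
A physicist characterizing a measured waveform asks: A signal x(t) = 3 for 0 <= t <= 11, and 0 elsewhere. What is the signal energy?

Energy = integral of |x(t)|^2 dt over the signal duration
= 3^2 * 11 = 9 * 11 = 99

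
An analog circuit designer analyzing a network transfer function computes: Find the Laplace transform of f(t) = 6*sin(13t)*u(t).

Standard pair: sin(wt)*u(t) <-> w/(s^2+w^2)
With w = 13: L{6*sin(13t)*u(t)} = 78/(s^2+169)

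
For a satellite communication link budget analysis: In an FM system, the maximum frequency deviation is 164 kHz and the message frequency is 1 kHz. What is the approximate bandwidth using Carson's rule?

Carson's rule: BW = 2*(delta_f + f_m)
= 2*(164 + 1) kHz = 330 kHz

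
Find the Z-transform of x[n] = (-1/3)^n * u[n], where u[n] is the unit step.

The Z-transform of a^n * u[n] is z/(z-a) for |z| > |a|.
Here a = -1/3, so X(z) = z/(z - (-1/3)) = 3z/(3z + 1)
ROC: |z| > 1/3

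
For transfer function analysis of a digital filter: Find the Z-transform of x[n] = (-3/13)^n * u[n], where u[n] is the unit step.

The Z-transform of a^n * u[n] is z/(z-a) for |z| > |a|.
Here a = -3/13, so X(z) = z/(z - (-3/13)) = 13z/(13z + 3)
ROC: |z| > 3/13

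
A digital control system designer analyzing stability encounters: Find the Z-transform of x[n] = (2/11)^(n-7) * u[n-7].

Time-shifting property: if X(z) = Z{x[n]}, then Z{x[n-d]} = z^(-d) * X(z)
X(z) = z/(z - 2/11) for x[n] = (2/11)^n * u[n]
Z{x[n-7]} = z^(-7) * z/(z - 2/11) = z^(-6)/(z - 2/11)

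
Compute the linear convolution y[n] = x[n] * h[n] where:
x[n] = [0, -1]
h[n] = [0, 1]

y[n] = sum_k x[k]*h[n-k]. Output length = len(x) + len(h) - 1 = 2 + 2 - 1 = 3.
y[0] = 0*0 = 0
y[1] = -1*0 + 0*1 = 0
y[2] = -1*1 = -1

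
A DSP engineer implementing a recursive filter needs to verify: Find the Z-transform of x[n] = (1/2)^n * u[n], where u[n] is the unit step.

The Z-transform of a^n * u[n] is z/(z-a) for |z| > |a|.
Here a = 1/2, so X(z) = z/(z - (1/2)) = 2z/(2z - 1)
ROC: |z| > 1/2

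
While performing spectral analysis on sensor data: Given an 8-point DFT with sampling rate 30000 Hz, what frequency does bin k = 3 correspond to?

The frequency of DFT bin k is: f_k = k * f_s / N
f_3 = 3 * 30000 / 8 = 11250 Hz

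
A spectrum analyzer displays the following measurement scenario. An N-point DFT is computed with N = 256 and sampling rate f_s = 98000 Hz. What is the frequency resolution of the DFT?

DFT frequency resolution = f_s / N
= 98000 / 256 = 6125/16 Hz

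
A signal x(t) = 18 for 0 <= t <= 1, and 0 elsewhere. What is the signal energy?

Energy = integral of |x(t)|^2 dt over the signal duration
= 18^2 * 1 = 324 * 1 = 324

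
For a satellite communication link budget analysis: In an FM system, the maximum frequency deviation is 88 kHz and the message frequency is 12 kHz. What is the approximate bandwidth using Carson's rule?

Carson's rule: BW = 2*(delta_f + f_m)
= 2*(88 + 12) kHz = 200 kHz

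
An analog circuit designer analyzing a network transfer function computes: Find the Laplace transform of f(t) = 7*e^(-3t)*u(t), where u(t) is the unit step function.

Standard Laplace transform pair:
e^(-at)*u(t) <-> 1/(s+a)
With a = 3: L{7*e^(-3t)*u(t)} = 7/(s+3), ROC: Re(s) > -3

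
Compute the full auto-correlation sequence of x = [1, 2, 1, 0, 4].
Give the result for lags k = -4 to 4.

r_xx[k] = sum_m x[m]*x[m+k], indexed from 0, for k = -4 to 4:
  r_xx[-4] = x[4]*x[0] = 4
  r_xx[-3] = x[3]*x[0] + x[4]*x[1] = 8
  r_xx[-2] = x[2]*x[0] + x[3]*x[1] + x[4]*x[2] = 5
  r_xx[-1] = x[1]*x[0] + x[2]*x[1] + x[3]*x[2] + x[4]*x[3] = 4
  r_xx[0] = x[0]*x[0] + x[1]*x[1] + x[2]*x[2] + x[3]*x[3] + x[4]*x[4] = 22
  r_xx[1] = x[0]*x[1] + x[1]*x[2] + x[2]*x[3] + x[3]*x[4] = 4
  r_xx[2] = x[0]*x[2] + x[1]*x[3] + x[2]*x[4] = 5
  r_xx[3] = x[0]*x[3] + x[1]*x[4] = 8
  r_xx[4] = x[0]*x[4] = 4
r_xx = [4, 8, 5, 4, 22, 4, 5, 8, 4]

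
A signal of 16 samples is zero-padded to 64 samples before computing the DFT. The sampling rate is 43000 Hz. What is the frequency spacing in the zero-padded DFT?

Original DFT: N = 16, resolution = f_s/N = 43000/16 = 5375/2 Hz
Zero-padded DFT: N = 64, resolution = f_s/N = 43000/64 = 5375/8 Hz
Zero-padding interpolates the spectrum (finer frequency grid)
but does NOT improve the true spectral resolution (ability to resolve close frequencies).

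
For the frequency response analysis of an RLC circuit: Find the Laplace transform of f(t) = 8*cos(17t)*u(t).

Standard pair: cos(wt)*u(t) <-> s/(s^2+w^2)
With w = 17: L{8*cos(17t)*u(t)} = 8s/(s^2+289)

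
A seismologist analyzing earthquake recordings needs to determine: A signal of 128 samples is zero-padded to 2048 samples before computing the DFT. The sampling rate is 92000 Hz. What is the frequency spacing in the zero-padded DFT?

Original DFT: N = 128, resolution = f_s/N = 92000/128 = 2875/4 Hz
Zero-padded DFT: N = 2048, resolution = f_s/N = 92000/2048 = 2875/64 Hz
Zero-padding interpolates the spectrum (finer frequency grid)
but does NOT improve the true spectral resolution (ability to resolve close frequencies).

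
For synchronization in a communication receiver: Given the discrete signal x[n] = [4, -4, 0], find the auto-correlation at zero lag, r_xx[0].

The auto-correlation at zero lag r_xx[0] equals the signal energy.
r_xx[0] = sum of x[n]^2 = 4^2 + (-4)^2 + 0^2
= 16 + 16 + 0 = 32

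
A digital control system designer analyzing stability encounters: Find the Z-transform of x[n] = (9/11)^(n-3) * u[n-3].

Time-shifting property: if X(z) = Z{x[n]}, then Z{x[n-d]} = z^(-d) * X(z)
X(z) = z/(z - 9/11) for x[n] = (9/11)^n * u[n]
Z{x[n-3]} = z^(-3) * z/(z - 9/11) = z^(-2)/(z - 9/11)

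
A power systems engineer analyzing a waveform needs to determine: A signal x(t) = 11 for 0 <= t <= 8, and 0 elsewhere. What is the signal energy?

Energy = integral of |x(t)|^2 dt over the signal duration
= 11^2 * 8 = 121 * 8 = 968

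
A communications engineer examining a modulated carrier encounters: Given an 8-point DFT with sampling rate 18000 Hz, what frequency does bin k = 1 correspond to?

The frequency of DFT bin k is: f_k = k * f_s / N
f_1 = 1 * 18000 / 8 = 2250 Hz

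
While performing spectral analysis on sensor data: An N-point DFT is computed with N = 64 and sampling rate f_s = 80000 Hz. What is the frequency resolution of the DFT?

DFT frequency resolution = f_s / N
= 80000 / 64 = 1250 Hz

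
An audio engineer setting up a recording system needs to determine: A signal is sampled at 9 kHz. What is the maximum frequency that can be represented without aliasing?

The maximum frequency that can be represented without aliasing
is the Nyquist frequency: f_max = f_s / 2 = 9 kHz / 2 = 9/2 kHz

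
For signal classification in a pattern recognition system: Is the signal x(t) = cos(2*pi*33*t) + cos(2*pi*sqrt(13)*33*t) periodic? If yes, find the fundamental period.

f1 = 33 Hz, f2 = 33*sqrt(13) Hz
Ratio f2/f1 = sqrt(13), which is irrational.
Since the frequency ratio is irrational, no common period exists.
The signal is not periodic.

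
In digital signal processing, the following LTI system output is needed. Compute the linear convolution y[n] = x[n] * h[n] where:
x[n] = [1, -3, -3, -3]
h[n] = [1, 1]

y[n] = sum_k x[k]*h[n-k]. Output length = len(x) + len(h) - 1 = 4 + 2 - 1 = 5.
y[0] = 1*1 = 1
y[1] = -3*1 + 1*1 = -2
y[2] = -3*1 + -3*1 = -6
y[3] = -3*1 + -3*1 = -6
y[4] = -3*1 = -3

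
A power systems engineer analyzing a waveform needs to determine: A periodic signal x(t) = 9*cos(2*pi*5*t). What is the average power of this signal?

Average power of A*cos(wt) is A^2/2.
P = 9^2 / 2 = 81/2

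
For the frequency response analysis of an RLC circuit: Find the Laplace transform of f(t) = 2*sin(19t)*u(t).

Standard pair: sin(wt)*u(t) <-> w/(s^2+w^2)
With w = 19: L{2*sin(19t)*u(t)} = 38/(s^2+361)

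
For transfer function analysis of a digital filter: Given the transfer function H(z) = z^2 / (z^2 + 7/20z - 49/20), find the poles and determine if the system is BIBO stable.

Poles are roots of the denominator: z^2 + 7/20z - 49/20 = 0.
Quadratic formula: z = [-(7/20) +/- sqrt((7/20)^2 - 4*(-49/20))] / 2
Discriminant = 49/400 + 49/5 = 3969/400; sqrt = 63/20.
z = (-7/20 +/- 63/20) / 2 => z = 7/5 or z = -7/4.
|p1| = 7/5, |p2| = 7/4.
For BIBO stability, all poles must lie inside the unit circle (|p| < 1).
System is UNSTABLE since at least one |p| >= 1.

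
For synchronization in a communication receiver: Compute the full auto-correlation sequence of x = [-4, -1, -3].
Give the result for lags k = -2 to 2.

r_xx[k] = sum_m x[m]*x[m+k], indexed from 0, for k = -2 to 2:
  r_xx[-2] = x[2]*x[0] = 12
  r_xx[-1] = x[1]*x[0] + x[2]*x[1] = 7
  r_xx[0] = x[0]*x[0] + x[1]*x[1] + x[2]*x[2] = 26
  r_xx[1] = x[0]*x[1] + x[1]*x[2] = 7
  r_xx[2] = x[0]*x[2] = 12
r_xx = [12, 7, 26, 7, 12]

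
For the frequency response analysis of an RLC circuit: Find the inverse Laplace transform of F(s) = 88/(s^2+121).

Standard pair: w/(s^2+w^2) <-> sin(wt)*u(t)
Recognize w^2 = 121, so w = 11; numerator 88 = 8*11.
f(t) = 8*sin(11t)*u(t)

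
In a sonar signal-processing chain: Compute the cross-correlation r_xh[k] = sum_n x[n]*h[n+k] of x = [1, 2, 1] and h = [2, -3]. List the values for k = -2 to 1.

Both sequences indexed from 0 and zero outside their support.
Lags with overlap: k = -2 to 1.
  r_xh[-2] = x[2]*h[0] = 2
  r_xh[-1] = x[1]*h[0] + x[2]*h[1] = 1
  r_xh[0] = x[0]*h[0] + x[1]*h[1] = -4
  r_xh[1] = x[0]*h[1] = -3
r_xh = [2, 1, -4, -3] (for k = -2, ..., 1)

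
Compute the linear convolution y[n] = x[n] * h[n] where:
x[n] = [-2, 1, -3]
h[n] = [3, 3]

y[n] = sum_k x[k]*h[n-k]. Output length = len(x) + len(h) - 1 = 3 + 2 - 1 = 4.
y[0] = -2*3 = -6
y[1] = 1*3 + -2*3 = -3
y[2] = -3*3 + 1*3 = -6
y[3] = -3*3 = -9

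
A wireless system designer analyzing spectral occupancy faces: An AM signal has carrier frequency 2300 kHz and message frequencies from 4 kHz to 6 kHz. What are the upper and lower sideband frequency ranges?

Upper sideband (USB) = fc + [fm_low, fm_high] = 2300 + [4, 6] = [2304, 2306] kHz
Lower sideband (LSB) = fc - [fm_high, fm_low] = 2300 - [6, 4] = [2294, 2296] kHz
Total occupied spectrum: 2294 kHz to 2306 kHz (plus carrier at 2300 kHz)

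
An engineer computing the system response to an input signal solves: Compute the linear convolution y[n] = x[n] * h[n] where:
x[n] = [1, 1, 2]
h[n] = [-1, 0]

y[n] = sum_k x[k]*h[n-k]. Output length = len(x) + len(h) - 1 = 3 + 2 - 1 = 4.
y[0] = 1*-1 = -1
y[1] = 1*-1 + 1*0 = -1
y[2] = 2*-1 + 1*0 = -2
y[3] = 2*0 = 0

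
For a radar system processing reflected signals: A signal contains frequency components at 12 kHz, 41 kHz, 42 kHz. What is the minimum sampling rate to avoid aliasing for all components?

The highest frequency component is f_max = 42 kHz.
Nyquist rate = 2 * f_max = 2 * 42 kHz = 84 kHz.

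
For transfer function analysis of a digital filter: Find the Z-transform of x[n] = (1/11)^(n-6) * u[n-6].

Time-shifting property: if X(z) = Z{x[n]}, then Z{x[n-d]} = z^(-d) * X(z)
X(z) = z/(z - 1/11) for x[n] = (1/11)^n * u[n]
Z{x[n-6]} = z^(-6) * z/(z - 1/11) = z^(-5)/(z - 1/11)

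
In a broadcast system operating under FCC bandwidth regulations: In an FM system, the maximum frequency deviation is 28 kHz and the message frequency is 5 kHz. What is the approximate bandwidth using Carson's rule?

Carson's rule: BW = 2*(delta_f + f_m)
= 2*(28 + 5) kHz = 66 kHz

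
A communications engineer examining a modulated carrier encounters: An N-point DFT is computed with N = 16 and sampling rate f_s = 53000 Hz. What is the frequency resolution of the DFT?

DFT frequency resolution = f_s / N
= 53000 / 16 = 6625/2 Hz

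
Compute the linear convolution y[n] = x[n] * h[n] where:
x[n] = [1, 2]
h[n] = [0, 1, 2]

y[n] = sum_k x[k]*h[n-k]. Output length = len(x) + len(h) - 1 = 2 + 3 - 1 = 4.
y[0] = 1*0 = 0
y[1] = 2*0 + 1*1 = 1
y[2] = 2*1 + 1*2 = 4
y[3] = 2*2 = 4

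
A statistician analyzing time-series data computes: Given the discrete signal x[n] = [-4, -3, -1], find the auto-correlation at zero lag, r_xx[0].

The auto-correlation at zero lag r_xx[0] equals the signal energy.
r_xx[0] = sum of x[n]^2 = (-4)^2 + (-3)^2 + (-1)^2
= 16 + 9 + 1 = 26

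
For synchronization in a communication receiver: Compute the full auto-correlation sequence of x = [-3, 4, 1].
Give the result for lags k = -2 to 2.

r_xx[k] = sum_m x[m]*x[m+k], indexed from 0, for k = -2 to 2:
  r_xx[-2] = x[2]*x[0] = -3
  r_xx[-1] = x[1]*x[0] + x[2]*x[1] = -8
  r_xx[0] = x[0]*x[0] + x[1]*x[1] + x[2]*x[2] = 26
  r_xx[1] = x[0]*x[1] + x[1]*x[2] = -8
  r_xx[2] = x[0]*x[2] = -3
r_xx = [-3, -8, 26, -8, -3]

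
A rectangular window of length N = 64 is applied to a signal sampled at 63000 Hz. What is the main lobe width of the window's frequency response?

For a rectangular window of length N,
the main lobe width in frequency is 2*f_s/N.
= 2*63000/64 = 7875/4 Hz
This determines the minimum frequency separation for resolving two sinusoids.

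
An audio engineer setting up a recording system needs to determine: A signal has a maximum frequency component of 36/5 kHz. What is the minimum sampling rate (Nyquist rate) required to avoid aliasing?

By the Nyquist-Shannon sampling theorem,
the minimum sampling rate (Nyquist rate) must be at least 2 * f_max.
Nyquist rate = 2 * 36/5 kHz = 72/5 kHz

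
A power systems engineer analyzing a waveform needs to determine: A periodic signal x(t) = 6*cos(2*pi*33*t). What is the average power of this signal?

Average power of A*cos(wt) is A^2/2.
P = 6^2 / 2 = 36/2 = 18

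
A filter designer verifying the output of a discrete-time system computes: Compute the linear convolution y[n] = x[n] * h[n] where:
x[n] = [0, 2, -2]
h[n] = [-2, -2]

y[n] = sum_k x[k]*h[n-k]. Output length = len(x) + len(h) - 1 = 3 + 2 - 1 = 4.
y[0] = 0*-2 = 0
y[1] = 2*-2 + 0*-2 = -4
y[2] = -2*-2 + 2*-2 = 0
y[3] = -2*-2 = 4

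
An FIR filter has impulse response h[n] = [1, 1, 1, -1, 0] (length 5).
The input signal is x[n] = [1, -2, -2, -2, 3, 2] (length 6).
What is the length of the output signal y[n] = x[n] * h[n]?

For linear convolution, the output length is:
len(y) = len(x) + len(h) - 1 = 6 + 5 - 1 = 10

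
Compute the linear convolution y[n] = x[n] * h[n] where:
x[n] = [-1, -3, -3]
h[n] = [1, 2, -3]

y[n] = sum_k x[k]*h[n-k]. Output length = len(x) + len(h) - 1 = 3 + 3 - 1 = 5.
y[0] = -1*1 = -1
y[1] = -3*1 + -1*2 = -5
y[2] = -3*1 + -3*2 + -1*-3 = -6
y[3] = -3*2 + -3*-3 = 3
y[4] = -3*-3 = 9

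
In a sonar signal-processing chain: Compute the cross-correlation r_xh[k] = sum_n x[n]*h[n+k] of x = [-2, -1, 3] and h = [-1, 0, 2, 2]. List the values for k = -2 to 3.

Both sequences indexed from 0 and zero outside their support.
Lags with overlap: k = -2 to 3.
  r_xh[-2] = x[2]*h[0] = -3
  r_xh[-1] = x[1]*h[0] + x[2]*h[1] = 1
  r_xh[0] = x[0]*h[0] + x[1]*h[1] + x[2]*h[2] = 8
  r_xh[1] = x[0]*h[1] + x[1]*h[2] + x[2]*h[3] = 4
  r_xh[2] = x[0]*h[2] + x[1]*h[3] = -6
  r_xh[3] = x[0]*h[3] = -4
r_xh = [-3, 1, 8, 4, -6, -4] (for k = -2, ..., 3)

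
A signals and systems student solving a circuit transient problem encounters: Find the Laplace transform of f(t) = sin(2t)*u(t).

Standard pair: sin(wt)*u(t) <-> w/(s^2+w^2)
With w = 2: L{sin(2t)*u(t)} = 2/(s^2+4)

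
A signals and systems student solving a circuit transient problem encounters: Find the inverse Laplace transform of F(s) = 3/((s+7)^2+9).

Standard pair: w/((s+a)^2+w^2) <-> e^(-at)*sin(wt)*u(t)
With a=7, w=3: f(t) = e^(-7t)*sin(3t)*u(t)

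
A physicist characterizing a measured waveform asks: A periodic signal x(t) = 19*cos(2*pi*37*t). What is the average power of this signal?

Average power of A*cos(wt) is A^2/2.
P = 19^2 / 2 = 361/2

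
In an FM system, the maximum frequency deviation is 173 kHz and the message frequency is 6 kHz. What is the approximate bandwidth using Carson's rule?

Carson's rule: BW = 2*(delta_f + f_m)
= 2*(173 + 6) kHz = 358 kHz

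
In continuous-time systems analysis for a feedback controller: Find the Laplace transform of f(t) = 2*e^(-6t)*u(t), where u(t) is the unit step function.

Standard Laplace transform pair:
e^(-at)*u(t) <-> 1/(s+a)
With a = 6: L{2*e^(-6t)*u(t)} = 2/(s+6), ROC: Re(s) > -6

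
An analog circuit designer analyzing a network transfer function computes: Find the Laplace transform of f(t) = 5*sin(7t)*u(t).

Standard pair: sin(wt)*u(t) <-> w/(s^2+w^2)
With w = 7: L{5*sin(7t)*u(t)} = 35/(s^2+49)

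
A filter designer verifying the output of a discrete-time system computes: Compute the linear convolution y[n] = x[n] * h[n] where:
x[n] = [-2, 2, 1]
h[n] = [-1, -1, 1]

y[n] = sum_k x[k]*h[n-k]. Output length = len(x) + len(h) - 1 = 3 + 3 - 1 = 5.
y[0] = -2*-1 = 2
y[1] = 2*-1 + -2*-1 = 0
y[2] = 1*-1 + 2*-1 + -2*1 = -5
y[3] = 1*-1 + 2*1 = 1
y[4] = 1*1 = 1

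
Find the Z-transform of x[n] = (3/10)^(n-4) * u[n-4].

Time-shifting property: if X(z) = Z{x[n]}, then Z{x[n-d]} = z^(-d) * X(z)
X(z) = z/(z - 3/10) for x[n] = (3/10)^n * u[n]
Z{x[n-4]} = z^(-4) * z/(z - 3/10) = z^(-3)/(z - 3/10)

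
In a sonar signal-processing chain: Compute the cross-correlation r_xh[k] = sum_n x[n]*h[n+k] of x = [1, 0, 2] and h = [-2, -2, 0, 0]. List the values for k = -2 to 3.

Both sequences indexed from 0 and zero outside their support.
Lags with overlap: k = -2 to 3.
  r_xh[-2] = x[2]*h[0] = -4
  r_xh[-1] = x[1]*h[0] + x[2]*h[1] = -4
  r_xh[0] = x[0]*h[0] + x[1]*h[1] + x[2]*h[2] = -2
  r_xh[1] = x[0]*h[1] + x[1]*h[2] + x[2]*h[3] = -2
  r_xh[2] = x[0]*h[2] + x[1]*h[3] = 0
  r_xh[3] = x[0]*h[3] = 0
r_xh = [-4, -4, -2, -2, 0, 0] (for k = -2, ..., 3)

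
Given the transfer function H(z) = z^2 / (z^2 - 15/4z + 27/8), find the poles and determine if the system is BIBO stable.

Poles are roots of the denominator: z^2 - 15/4z + 27/8 = 0.
Quadratic formula: z = [-(-15/4) +/- sqrt((-15/4)^2 - 4*(27/8))] / 2
Discriminant = 225/16 - 27/2 = 9/16; sqrt = 3/4.
z = (15/4 +/- 3/4) / 2 => z = 9/4 or z = 3/2.
|p1| = 3/2, |p2| = 9/4.
For BIBO stability, all poles must lie inside the unit circle (|p| < 1).
System is UNSTABLE since at least one |p| >= 1.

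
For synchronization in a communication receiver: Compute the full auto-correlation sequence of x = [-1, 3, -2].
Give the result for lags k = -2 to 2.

r_xx[k] = sum_m x[m]*x[m+k], indexed from 0, for k = -2 to 2:
  r_xx[-2] = x[2]*x[0] = 2
  r_xx[-1] = x[1]*x[0] + x[2]*x[1] = -9
  r_xx[0] = x[0]*x[0] + x[1]*x[1] + x[2]*x[2] = 14
  r_xx[1] = x[0]*x[1] + x[1]*x[2] = -9
  r_xx[2] = x[0]*x[2] = 2
r_xx = [2, -9, 14, -9, 2]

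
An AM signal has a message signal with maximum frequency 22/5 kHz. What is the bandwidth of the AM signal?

In AM (double-sideband), the bandwidth is twice the message frequency.
BW = 2 * f_m = 2 * 22/5 kHz = 44/5 kHz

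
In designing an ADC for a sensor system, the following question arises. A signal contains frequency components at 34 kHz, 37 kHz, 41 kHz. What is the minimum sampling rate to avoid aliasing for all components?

The highest frequency component is f_max = 41 kHz.
Nyquist rate = 2 * f_max = 2 * 41 kHz = 82 kHz.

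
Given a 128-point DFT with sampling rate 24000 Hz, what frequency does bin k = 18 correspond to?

The frequency of DFT bin k is: f_k = k * f_s / N
f_18 = 18 * 24000 / 128 = 3375 Hz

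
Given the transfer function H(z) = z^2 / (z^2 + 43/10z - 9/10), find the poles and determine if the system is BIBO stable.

Poles are roots of the denominator: z^2 + 43/10z - 9/10 = 0.
Quadratic formula: z = [-(43/10) +/- sqrt((43/10)^2 - 4*(-9/10))] / 2
Discriminant = 1849/100 + 18/5 = 2209/100; sqrt = 47/10.
z = (-43/10 +/- 47/10) / 2 => z = 1/5 or z = -9/2.
|p1| = 9/2, |p2| = 1/5.
For BIBO stability, all poles must lie inside the unit circle (|p| < 1).
System is UNSTABLE since at least one |p| >= 1.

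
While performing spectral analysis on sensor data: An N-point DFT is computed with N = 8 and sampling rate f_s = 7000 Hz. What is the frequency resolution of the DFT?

DFT frequency resolution = f_s / N
= 7000 / 8 = 875 Hz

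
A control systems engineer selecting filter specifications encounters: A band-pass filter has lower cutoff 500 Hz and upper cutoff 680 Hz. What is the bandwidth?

Bandwidth = f_high - f_low
= 680 Hz - 500 Hz = 180 Hz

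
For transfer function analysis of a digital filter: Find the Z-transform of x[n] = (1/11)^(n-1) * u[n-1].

Time-shifting property: if X(z) = Z{x[n]}, then Z{x[n-d]} = z^(-d) * X(z)
X(z) = z/(z - 1/11) for x[n] = (1/11)^n * u[n]
Z{x[n-1]} = z^(-1) * z/(z - 1/11) = 1/(z - 1/11)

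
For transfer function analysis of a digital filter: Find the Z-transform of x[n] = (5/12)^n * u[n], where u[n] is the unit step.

The Z-transform of a^n * u[n] is z/(z-a) for |z| > |a|.
Here a = 5/12, so X(z) = z/(z - (5/12)) = 12z/(12z - 5)
ROC: |z| > 5/12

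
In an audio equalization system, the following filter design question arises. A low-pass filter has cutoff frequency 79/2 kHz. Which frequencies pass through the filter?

A low-pass filter passes all frequencies below the cutoff frequency 79/2 kHz and attenuates higher frequencies.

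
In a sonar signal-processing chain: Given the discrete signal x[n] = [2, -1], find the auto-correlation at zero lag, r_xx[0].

The auto-correlation at zero lag r_xx[0] equals the signal energy.
r_xx[0] = sum of x[n]^2 = 2^2 + (-1)^2
= 4 + 1 = 5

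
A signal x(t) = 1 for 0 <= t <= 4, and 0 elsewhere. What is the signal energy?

Energy = integral of |x(t)|^2 dt over the signal duration
= 1^2 * 4 = 1 * 4 = 4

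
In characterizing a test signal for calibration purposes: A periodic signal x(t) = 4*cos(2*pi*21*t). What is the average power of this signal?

Average power of A*cos(wt) is A^2/2.
P = 4^2 / 2 = 16/2 = 8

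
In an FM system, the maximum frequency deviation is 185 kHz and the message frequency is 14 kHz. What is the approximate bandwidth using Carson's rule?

Carson's rule: BW = 2*(delta_f + f_m)
= 2*(185 + 14) kHz = 398 kHz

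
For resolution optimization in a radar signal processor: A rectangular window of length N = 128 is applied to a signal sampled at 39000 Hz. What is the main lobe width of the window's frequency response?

For a rectangular window of length N,
the main lobe width in frequency is 2*f_s/N.
= 2*39000/128 = 4875/8 Hz
This determines the minimum frequency separation for resolving two sinusoids.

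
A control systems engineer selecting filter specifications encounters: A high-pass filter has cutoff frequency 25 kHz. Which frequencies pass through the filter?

A high-pass filter passes all frequencies above the cutoff frequency 25 kHz and attenuates lower frequencies.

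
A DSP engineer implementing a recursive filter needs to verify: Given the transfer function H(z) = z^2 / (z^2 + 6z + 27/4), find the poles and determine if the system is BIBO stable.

Poles are roots of the denominator: z^2 + 6z + 27/4 = 0.
Quadratic formula: z = [-(6) +/- sqrt((6)^2 - 4*(27/4))] / 2
Discriminant = 36 - 27 = 9; sqrt = 3.
z = (-6 +/- 3) / 2 => z = -3/2 or z = -9/2.
|p1| = 3/2, |p2| = 9/2.
For BIBO stability, all poles must lie inside the unit circle (|p| < 1).
System is UNSTABLE since at least one |p| >= 1.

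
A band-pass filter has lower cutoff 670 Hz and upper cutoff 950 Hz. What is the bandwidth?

Bandwidth = f_high - f_low
= 950 Hz - 670 Hz = 280 Hz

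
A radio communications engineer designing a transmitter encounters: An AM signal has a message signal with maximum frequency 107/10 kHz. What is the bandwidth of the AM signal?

In AM (double-sideband), the bandwidth is twice the message frequency.
BW = 2 * f_m = 2 * 107/10 kHz = 107/5 kHz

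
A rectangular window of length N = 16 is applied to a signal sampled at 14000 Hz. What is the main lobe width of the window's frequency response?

For a rectangular window of length N,
the main lobe width in frequency is 2*f_s/N.
= 2*14000/16 = 1750 Hz
This determines the minimum frequency separation for resolving two sinusoids.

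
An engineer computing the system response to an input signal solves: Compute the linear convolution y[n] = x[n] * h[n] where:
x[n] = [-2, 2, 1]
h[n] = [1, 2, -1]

y[n] = sum_k x[k]*h[n-k]. Output length = len(x) + len(h) - 1 = 3 + 3 - 1 = 5.
y[0] = -2*1 = -2
y[1] = 2*1 + -2*2 = -2
y[2] = 1*1 + 2*2 + -2*-1 = 7
y[3] = 1*2 + 2*-1 = 0
y[4] = 1*-1 = -1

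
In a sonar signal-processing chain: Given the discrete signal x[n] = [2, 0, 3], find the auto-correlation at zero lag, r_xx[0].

The auto-correlation at zero lag r_xx[0] equals the signal energy.
r_xx[0] = sum of x[n]^2 = 2^2 + 0^2 + 3^2
= 4 + 0 + 9 = 13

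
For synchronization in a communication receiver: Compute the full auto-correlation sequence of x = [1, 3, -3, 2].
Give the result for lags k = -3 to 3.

r_xx[k] = sum_m x[m]*x[m+k], indexed from 0, for k = -3 to 3:
  r_xx[-3] = x[3]*x[0] = 2
  r_xx[-2] = x[2]*x[0] + x[3]*x[1] = 3
  r_xx[-1] = x[1]*x[0] + x[2]*x[1] + x[3]*x[2] = -12
  r_xx[0] = x[0]*x[0] + x[1]*x[1] + x[2]*x[2] + x[3]*x[3] = 23
  r_xx[1] = x[0]*x[1] + x[1]*x[2] + x[2]*x[3] = -12
  r_xx[2] = x[0]*x[2] + x[1]*x[3] = 3
  r_xx[3] = x[0]*x[3] = 2
r_xx = [2, 3, -12, 23, -12, 3, 2]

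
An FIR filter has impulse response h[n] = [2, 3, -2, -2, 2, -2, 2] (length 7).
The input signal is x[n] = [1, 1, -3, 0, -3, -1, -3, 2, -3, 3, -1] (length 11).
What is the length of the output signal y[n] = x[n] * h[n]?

For linear convolution, the output length is:
len(y) = len(x) + len(h) - 1 = 11 + 7 - 1 = 17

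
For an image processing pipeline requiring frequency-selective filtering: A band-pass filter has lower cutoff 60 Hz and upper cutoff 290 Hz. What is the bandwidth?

Bandwidth = f_high - f_low
= 290 Hz - 60 Hz = 230 Hz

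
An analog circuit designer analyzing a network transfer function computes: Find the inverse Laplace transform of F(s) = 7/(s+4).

Standard pair: k/(s+a) <-> k*e^(-at)*u(t)
With k=7, a=4: f(t) = 7*e^(-4t)*u(t)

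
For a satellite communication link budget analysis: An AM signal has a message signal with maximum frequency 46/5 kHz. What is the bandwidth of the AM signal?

In AM (double-sideband), the bandwidth is twice the message frequency.
BW = 2 * f_m = 2 * 46/5 kHz = 92/5 kHz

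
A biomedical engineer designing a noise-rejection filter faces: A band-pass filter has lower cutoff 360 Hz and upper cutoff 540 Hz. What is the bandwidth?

Bandwidth = f_high - f_low
= 540 Hz - 360 Hz = 180 Hz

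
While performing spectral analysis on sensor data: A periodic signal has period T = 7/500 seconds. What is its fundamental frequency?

The fundamental frequency is the reciprocal of the period.
f = 1/T = 1/(7/500) = 500/7 Hz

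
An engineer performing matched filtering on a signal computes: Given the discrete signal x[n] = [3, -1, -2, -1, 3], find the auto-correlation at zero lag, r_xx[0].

The auto-correlation at zero lag r_xx[0] equals the signal energy.
r_xx[0] = sum of x[n]^2 = 3^2 + (-1)^2 + (-2)^2 + (-1)^2 + 3^2
= 9 + 1 + 4 + 1 + 9 = 24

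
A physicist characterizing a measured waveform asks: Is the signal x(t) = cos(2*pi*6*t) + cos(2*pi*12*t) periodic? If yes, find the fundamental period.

f1 = 6 Hz, f2 = 12 Hz
Period T1 = 1/6, T2 = 1/12
Ratio T1/T2 = 12/6, which is rational.
The signal is periodic with fundamental period T = 1/GCD(6,12) = 1/6 s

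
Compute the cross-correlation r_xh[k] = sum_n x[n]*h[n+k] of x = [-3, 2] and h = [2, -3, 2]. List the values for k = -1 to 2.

Both sequences indexed from 0 and zero outside their support.
Lags with overlap: k = -1 to 2.
  r_xh[-1] = x[1]*h[0] = 4
  r_xh[0] = x[0]*h[0] + x[1]*h[1] = -12
  r_xh[1] = x[0]*h[1] + x[1]*h[2] = 13
  r_xh[2] = x[0]*h[2] = -6
r_xh = [4, -12, 13, -6] (for k = -1, ..., 2)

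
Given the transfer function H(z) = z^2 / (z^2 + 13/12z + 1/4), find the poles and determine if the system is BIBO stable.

Poles are roots of the denominator: z^2 + 13/12z + 1/4 = 0.
Quadratic formula: z = [-(13/12) +/- sqrt((13/12)^2 - 4*(1/4))] / 2
Discriminant = 169/144 - 1 = 25/144; sqrt = 5/12.
z = (-13/12 +/- 5/12) / 2 => z = -1/3 or z = -3/4.
|p1| = 3/4, |p2| = 1/3.
For BIBO stability, all poles must lie inside the unit circle (|p| < 1).
System is STABLE since both |p| < 1.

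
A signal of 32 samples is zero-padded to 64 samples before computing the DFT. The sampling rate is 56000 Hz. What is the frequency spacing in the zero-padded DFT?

Original DFT: N = 32, resolution = f_s/N = 56000/32 = 1750 Hz
Zero-padded DFT: N = 64, resolution = f_s/N = 56000/64 = 875 Hz
Zero-padding interpolates the spectrum (finer frequency grid)
but does NOT improve the true spectral resolution (ability to resolve close frequencies).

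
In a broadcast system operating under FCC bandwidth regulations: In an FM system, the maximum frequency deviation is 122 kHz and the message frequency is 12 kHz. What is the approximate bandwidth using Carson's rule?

Carson's rule: BW = 2*(delta_f + f_m)
= 2*(122 + 12) kHz = 268 kHz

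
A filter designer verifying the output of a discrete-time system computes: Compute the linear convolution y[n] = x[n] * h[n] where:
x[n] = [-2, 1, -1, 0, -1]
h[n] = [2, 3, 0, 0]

y[n] = sum_k x[k]*h[n-k]. Output length = len(x) + len(h) - 1 = 5 + 4 - 1 = 8.
y[0] = -2*2 = -4
y[1] = 1*2 + -2*3 = -4
y[2] = -1*2 + 1*3 + -2*0 = 1
y[3] = 0*2 + -1*3 + 1*0 + -2*0 = -3
y[4] = -1*2 + 0*3 + -1*0 + 1*0 = -2
y[5] = -1*3 + 0*0 + -1*0 = -3
y[6] = -1*0 + 0*0 = 0
y[7] = -1*0 = 0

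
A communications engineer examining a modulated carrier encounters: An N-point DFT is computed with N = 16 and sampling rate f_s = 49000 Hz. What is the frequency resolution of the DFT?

DFT frequency resolution = f_s / N
= 49000 / 16 = 6125/2 Hz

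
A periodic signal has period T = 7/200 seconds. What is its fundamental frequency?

The fundamental frequency is the reciprocal of the period.
f = 1/T = 1/(7/200) = 200/7 Hz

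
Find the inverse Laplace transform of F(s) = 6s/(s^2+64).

Standard pair: s/(s^2+w^2) <-> cos(wt)*u(t)
With k=6, w=8: f(t) = 6*cos(8t)*u(t)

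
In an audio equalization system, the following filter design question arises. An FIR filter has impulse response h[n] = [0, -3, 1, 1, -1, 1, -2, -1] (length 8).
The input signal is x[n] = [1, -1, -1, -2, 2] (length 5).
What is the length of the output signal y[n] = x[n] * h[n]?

For linear convolution, the output length is:
len(y) = len(x) + len(h) - 1 = 5 + 8 - 1 = 12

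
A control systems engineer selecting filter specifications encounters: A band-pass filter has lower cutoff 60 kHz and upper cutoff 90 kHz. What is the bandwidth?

Bandwidth = f_high - f_low
= 90 kHz - 60 kHz = 30 kHz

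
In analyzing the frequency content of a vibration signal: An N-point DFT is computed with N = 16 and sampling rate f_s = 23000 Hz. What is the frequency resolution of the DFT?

DFT frequency resolution = f_s / N
= 23000 / 16 = 2875/2 Hz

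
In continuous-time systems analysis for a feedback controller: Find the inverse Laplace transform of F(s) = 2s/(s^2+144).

Standard pair: s/(s^2+w^2) <-> cos(wt)*u(t)
With k=2, w=12: f(t) = 2*cos(12t)*u(t)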